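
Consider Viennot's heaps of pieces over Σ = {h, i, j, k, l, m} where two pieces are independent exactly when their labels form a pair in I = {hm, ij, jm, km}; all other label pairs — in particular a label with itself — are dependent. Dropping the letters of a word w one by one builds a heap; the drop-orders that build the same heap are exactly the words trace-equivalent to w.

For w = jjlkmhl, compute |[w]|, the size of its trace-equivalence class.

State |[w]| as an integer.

3

piece 0:j — minimal
piece 1:j rests on {0:j}
piece 2:l rests on {1:j}
piece 3:k rests on {2:l}
piece 4:m rests on {2:l}
piece 5:h rests on {3:k}
piece 6:l rests on {4:m, 5:h}
minimal pieces: {0:j}
ways to finish when only these pieces remain (= sum over removing one remaining piece with nothing left below it):
  1 left: {6}→1
  2 left: {4,6}→1  {5,6}→1
  3 left: {3,5,6}→1  {4,5,6}→2
  4 left: {3,4,5,6}→3
  5 left: {2,3,4,5,6}→3
  placing 0:j first → 3 extensions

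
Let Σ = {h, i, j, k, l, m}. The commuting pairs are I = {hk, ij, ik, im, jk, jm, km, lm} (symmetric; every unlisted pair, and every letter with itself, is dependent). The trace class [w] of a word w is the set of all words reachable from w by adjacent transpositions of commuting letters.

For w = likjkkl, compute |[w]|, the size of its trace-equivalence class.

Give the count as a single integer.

20

0(l) covers ∅
1(i) covers 0:l
2(k) covers 0:l
3(j) covers 0:l
4(k) covers 2:k
5(k) covers 4:k
6(l) covers 1:i, 3:j, 5:k
floor of heap: 0:l
completions by unplaced set U, small U first (add the entries for U minus each lowest piece of U):
  |U|=1: {6}:1
  |U|=2: {1,6}:1  {3,6}:1  {5,6}:1
  |U|=3: {1,3,6}:2  {1,5,6}:2  {3,5,6}:2  {4,5,6}:1
  |U|=4: {1,3,5,6}:6  {1,4,5,6}:3  {2,4,5,6}:1  {3,4,5,6}:3
  |U|=5: {1,2,4,5,6}:4  {1,3,4,5,6}:12  {2,3,4,5,6}:4
  start at 0(l): 20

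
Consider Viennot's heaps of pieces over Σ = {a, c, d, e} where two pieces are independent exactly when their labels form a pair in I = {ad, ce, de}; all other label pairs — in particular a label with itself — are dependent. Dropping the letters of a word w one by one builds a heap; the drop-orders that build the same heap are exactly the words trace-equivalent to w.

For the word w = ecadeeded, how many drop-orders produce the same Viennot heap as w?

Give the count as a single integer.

91

piece 0:e — minimal
piece 1:c — minimal
piece 2:a rests on {0:e, 1:c}
piece 3:d rests on {1:c}
piece 4:e rests on {2:a}
piece 5:e rests on {4:e}
piece 6:d rests on {3:d}
piece 7:e rests on {5:e}
piece 8:d rests on {6:d}
minimal pieces: {0:e, 1:c}
ways to finish when only these pieces remain (= sum over removing one remaining piece with nothing left below it):
  1 left: {7}→1  {8}→1
  2 left: {5,7}→1  {6,8}→1  {7,8}→2
  3 left: {3,6,8}→1  {4,5,7}→1  {5,7,8}→3  {6,7,8}→3
  4 left: {2,4,5,7}→1  {3,6,7,8}→4  {4,5,7,8}→4  {5,6,7,8}→6
  5 left: {0,2,4,5,7}→1  {2,4,5,7,8}→5  {3,5,6,7,8}→10  {4,5,6,7,8}→10
  6 left: {0,2,4,5,7,8}→6  {2,4,5,6,7,8}→15  {3,4,5,6,7,8}→20
  7 left: {0,2,4,5,6,7,8}→21  {2,3,4,5,6,7,8}→35
  placing 0:e first → 35 extensions
  placing 1:c first → 56 extensions
total linear extensions = 91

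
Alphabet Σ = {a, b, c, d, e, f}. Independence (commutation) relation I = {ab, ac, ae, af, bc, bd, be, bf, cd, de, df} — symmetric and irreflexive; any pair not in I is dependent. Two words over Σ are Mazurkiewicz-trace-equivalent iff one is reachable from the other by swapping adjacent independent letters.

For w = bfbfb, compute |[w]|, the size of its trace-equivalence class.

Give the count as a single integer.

10

#0=b has no predecessor
#1=f has no predecessor
#2=b depends on [0:b]
#3=f depends on [1:f]
#4=b depends on [2:b]
sources: [0:b, 1:f]
N(rest) = Σ N(rest − s) over sources s of rest; N(one piece) = 1:
  size 1 → [3]=1  [4]=1
  size 2 → [1,3]=1  [2,4]=1  [3,4]=2
  size 3 → [0,2,4]=1  [1,3,4]=3  [2,3,4]=3
  first=0(b) contributes 6
  first=1(f) contributes 4
|[w]| = 10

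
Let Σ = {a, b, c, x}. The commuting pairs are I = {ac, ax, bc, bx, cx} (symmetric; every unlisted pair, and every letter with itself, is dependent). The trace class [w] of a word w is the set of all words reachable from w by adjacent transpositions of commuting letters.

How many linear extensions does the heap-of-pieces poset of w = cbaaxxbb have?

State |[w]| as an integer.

drop 0:c onto floor
drop 1:b onto floor
drop 2:a onto {1:b}
drop 3:a onto {2:a}
drop 4:x onto floor
drop 5:x onto {4:x}
drop 6:b onto {3:a}
drop 7:b onto {6:b}
ground layer = {0:c, 1:b, 4:x}
drop-orders for the pieces not yet dropped (sum over which currently-grounded one goes next):
  1 to go: {0} 1  {5} 1  {7} 1
  2 to go: {0,5} 2  {0,7} 2  {4,5} 1  {5,7} 2  {6,7} 1
  3 to go: {0,4,5} 3  {0,5,7} 6  {0,6,7} 3  {3,6,7} 1  {4,5,7} 3  {5,6,7} 3
  4 to go: {0,3,6,7} 4  {0,4,5,7} 12  {0,5,6,7} 12  {2,3,6,7} 1  {3,5,6,7} 4  {4,5,6,7} 6
  5 to go: {0,2,3,6,7} 5  {0,3,5,6,7} 20  {0,4,5,6,7} 30  {1,2,3,6,7} 1  {2,3,5,6,7} 5  {3,4,5,6,7} 10
  6 to go: {0,1,2,3,6,7} 6  {0,2,3,5,6,7} 30  {0,3,4,5,6,7} 60  {1,2,3,5,6,7} 6  {2,3,4,5,6,7} 15
  if 0:c drops first: 21 orders
  if 1:b drops first: 105 orders
  if 4:x drops first: 42 orders
heap linearizations: 168

168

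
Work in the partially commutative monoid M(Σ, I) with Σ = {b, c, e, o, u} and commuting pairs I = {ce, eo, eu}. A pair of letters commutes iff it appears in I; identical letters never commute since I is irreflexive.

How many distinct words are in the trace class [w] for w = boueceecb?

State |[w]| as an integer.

35

0(b) covers ∅
1(o) covers 0:b
2(u) covers 1:o
3(e) covers 0:b
4(c) covers 2:u
5(e) covers 3:e
6(e) covers 5:e
7(c) covers 4:c
8(b) covers 6:e, 7:c
floor of heap: 0:b
completions by unplaced set U, small U first (add the entries for U minus each lowest piece of U):
  |U|=1: {8}:1
  |U|=2: {6,8}:1  {7,8}:1
  |U|=3: {4,7,8}:1  {5,6,8}:1  {6,7,8}:2
  |U|=4: {2,4,7,8}:1  {3,5,6,8}:1  {4,6,7,8}:3  {5,6,7,8}:3
  |U|=5: {1,2,4,7,8}:1  {2,4,6,7,8}:4  {3,5,6,7,8}:4  {4,5,6,7,8}:6
  |U|=6: {1,2,4,6,7,8}:5  {2,4,5,6,7,8}:10  {3,4,5,6,7,8}:10
  |U|=7: {1,2,4,5,6,7,8}:15  {2,3,4,5,6,7,8}:20
  start at 0(b): 35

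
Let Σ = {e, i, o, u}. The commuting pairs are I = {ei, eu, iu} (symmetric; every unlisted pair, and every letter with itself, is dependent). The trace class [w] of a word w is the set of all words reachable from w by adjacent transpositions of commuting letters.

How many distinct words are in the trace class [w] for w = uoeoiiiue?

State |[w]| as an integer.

20

drop 0:u onto floor
drop 1:o onto {0:u}
drop 2:e onto {1:o}
drop 3:o onto {2:e}
drop 4:i onto {3:o}
drop 5:i onto {4:i}
drop 6:i onto {5:i}
drop 7:u onto {3:o}
drop 8:e onto {3:o}
ground layer = {0:u}
drop-orders for the pieces not yet dropped (sum over which currently-grounded one goes next):
  1 to go: {6} 1  {7} 1  {8} 1
  2 to go: {5,6} 1  {6,7} 2  {6,8} 2  {7,8} 2
  3 to go: {4,5,6} 1  {5,6,7} 3  {5,6,8} 3  {6,7,8} 6
  4 to go: {4,5,6,7} 4  {4,5,6,8} 4  {5,6,7,8} 12
  5 to go: {4,5,6,7,8} 20
  6 to go: {3,4,5,6,7,8} 20
  7 to go: {2,3,4,5,6,7,8} 20
  if 0:u drops first: 20 orders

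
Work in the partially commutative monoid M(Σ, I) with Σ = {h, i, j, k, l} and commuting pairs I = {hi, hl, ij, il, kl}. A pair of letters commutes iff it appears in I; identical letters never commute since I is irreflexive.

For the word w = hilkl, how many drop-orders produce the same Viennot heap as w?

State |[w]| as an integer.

piece 0:h — minimal
piece 1:i — minimal
piece 2:l — minimal
piece 3:k rests on {0:h, 1:i}
piece 4:l rests on {2:l}
minimal pieces: {0:h, 1:i, 2:l}
ways to finish when only these pieces remain (= sum over removing one remaining piece with nothing left below it):
  1 left: {3}→1  {4}→1
  2 left: {0,3}→1  {1,3}→1  {2,4}→1  {3,4}→2
  3 left: {0,1,3}→2  {0,3,4}→3  {1,3,4}→3  {2,3,4}→3
  placing 0:h first → 6 extensions
  placing 1:i first → 6 extensions
  placing 2:l first → 8 extensions
total linear extensions = 20

20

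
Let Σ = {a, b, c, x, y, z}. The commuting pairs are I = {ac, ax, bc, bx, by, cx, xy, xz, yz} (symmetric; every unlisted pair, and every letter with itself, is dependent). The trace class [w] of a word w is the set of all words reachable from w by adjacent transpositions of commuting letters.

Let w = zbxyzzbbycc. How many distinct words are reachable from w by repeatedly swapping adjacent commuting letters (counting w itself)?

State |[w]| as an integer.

1265

piece 0:z — minimal
piece 1:b rests on {0:z}
piece 2:x — minimal
piece 3:y — minimal
piece 4:z rests on {1:b}
piece 5:z rests on {4:z}
piece 6:b rests on {5:z}
piece 7:b rests on {6:b}
piece 8:y rests on {3:y}
piece 9:c rests on {5:z, 8:y}
piece 10:c rests on {9:c}
minimal pieces: {0:z, 2:x, 3:y}
ways to finish when only these pieces remain (= sum over removing one remaining piece with nothing left below it):
  1 left: {2}→1  {7}→1  {10}→1
  2 left: {2,7}→2  {2,10}→2  {6,7}→1  {7,10}→2  {9,10}→1
  3 left: {2,6,7}→3  {2,7,10}→6  {2,9,10}→3  {6,7,10}→3  {7,9,10}→3  {8,9,10}→1
  4 left: {2,6,7,10}→12  {2,7,9,10}→12  {2,8,9,10}→4  {3,8,9,10}→1  {6,7,9,10}→6  {7,8,9,10}→4
  5 left: {2,3,8,9,10}→5  {2,6,7,9,10}→30  {2,7,8,9,10}→20  {3,7,8,9,10}→5  {5,6,7,9,10}→6  {6,7,8,9,10}→10
  6 left: {2,3,7,8,9,10}→30  {2,5,6,7,9,10}→36  {2,6,7,8,9,10}→60  {3,6,7,8,9,10}→15  {4,5,6,7,9,10}→6  {5,6,7,8,9,10}→16
  7 left: {1,4,5,6,7,9,10}→6  {2,3,6,7,8,9,10}→105  {2,4,5,6,7,9,10}→42  {2,5,6,7,8,9,10}→112  {3,5,6,7,8,9,10}→31  {4,5,6,7,8,9,10}→22
  8 left: {0,1,4,5,6,7,9,10}→6  {1,2,4,5,6,7,9,10}→48  {1,4,5,6,7,8,9,10}→28  {2,3,5,6,7,8,9,10}→248  {2,4,5,6,7,8,9,10}→176  {3,4,5,6,7,8,9,10}→53
  9 left: {0,1,2,4,5,6,7,9,10}→54  {0,1,4,5,6,7,8,9,10}→34  {1,2,4,5,6,7,8,9,10}→252  {1,3,4,5,6,7,8,9,10}→81  {2,3,4,5,6,7,8,9,10}→477
  placing 0:z first → 810 extensions
  placing 2:x first → 115 extensions
  placing 3:y first → 340 extensions
total linear extensions = 1265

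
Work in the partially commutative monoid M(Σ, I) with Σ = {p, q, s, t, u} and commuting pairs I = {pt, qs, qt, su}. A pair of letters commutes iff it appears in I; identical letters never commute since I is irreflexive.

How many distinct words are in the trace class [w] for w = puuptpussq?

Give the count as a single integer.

0(p) covers ∅
1(u) covers 0:p
2(u) covers 1:u
3(p) covers 2:u
4(t) covers 2:u
5(p) covers 3:p
6(u) covers 4:t, 5:p
7(s) covers 4:t, 5:p
8(s) covers 7:s
9(q) covers 6:u
floor of heap: 0:p
completions by unplaced set U, small U first (add the entries for U minus each lowest piece of U):
  |U|=1: {8}:1  {9}:1
  |U|=2: {6,9}:1  {7,8}:1  {8,9}:2
  |U|=3: {6,8,9}:3  {7,8,9}:3
  |U|=4: {6,7,8,9}:6
  |U|=5: {4,6,7,8,9}:6  {5,6,7,8,9}:6
  |U|=6: {3,5,6,7,8,9}:6  {4,5,6,7,8,9}:12
  |U|=7: {3,4,5,6,7,8,9}:18
  |U|=8: {2,3,4,5,6,7,8,9}:18
  start at 0(p): 18

18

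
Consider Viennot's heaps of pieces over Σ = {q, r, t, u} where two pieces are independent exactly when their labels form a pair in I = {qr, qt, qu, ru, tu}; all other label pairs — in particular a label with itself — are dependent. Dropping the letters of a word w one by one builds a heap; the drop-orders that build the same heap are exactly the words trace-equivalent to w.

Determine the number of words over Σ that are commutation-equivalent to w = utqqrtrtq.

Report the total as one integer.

504

0(u) covers ∅
1(t) covers ∅
2(q) covers ∅
3(q) covers 2:q
4(r) covers 1:t
5(t) covers 4:r
6(r) covers 5:t
7(t) covers 6:r
8(q) covers 3:q
floor of heap: 0:u, 1:t, 2:q
completions by unplaced set U, small U first (add the entries for U minus each lowest piece of U):
  |U|=1: {0}:1  {7}:1  {8}:1
  |U|=2: {0,7}:2  {0,8}:2  {3,8}:1  {6,7}:1  {7,8}:2
  |U|=3: {0,3,8}:3  {0,6,7}:3  {0,7,8}:6  {2,3,8}:1  {3,7,8}:3  {5,6,7}:1  {6,7,8}:3
  |U|=4: {0,2,3,8}:4  {0,3,7,8}:12  {0,5,6,7}:4  {0,6,7,8}:12  {2,3,7,8}:4  {3,6,7,8}:6  {4,5,6,7}:1  {5,6,7,8}:4
  |U|=5: {0,2,3,7,8}:20  {0,3,6,7,8}:30  {0,4,5,6,7}:5  {0,5,6,7,8}:20  {1,4,5,6,7}:1  {2,3,6,7,8}:10  {3,5,6,7,8}:10  {4,5,6,7,8}:5
  |U|=6: {0,1,4,5,6,7}:6  {0,2,3,6,7,8}:60  {0,3,5,6,7,8}:60  {0,4,5,6,7,8}:30  {1,4,5,6,7,8}:6  {2,3,5,6,7,8}:20  {3,4,5,6,7,8}:15
  |U|=7: {0,1,4,5,6,7,8}:42  {0,2,3,5,6,7,8}:140  {0,3,4,5,6,7,8}:105  {1,3,4,5,6,7,8}:21  {2,3,4,5,6,7,8}:35
  start at 0(u): 56
  start at 1(t): 280
  start at 2(q): 168
sum over floor = 504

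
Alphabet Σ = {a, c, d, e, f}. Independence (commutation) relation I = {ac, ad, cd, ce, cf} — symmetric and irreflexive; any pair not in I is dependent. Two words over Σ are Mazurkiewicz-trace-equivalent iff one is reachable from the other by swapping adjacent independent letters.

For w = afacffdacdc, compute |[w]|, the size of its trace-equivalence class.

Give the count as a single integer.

drop 0:a onto floor
drop 1:f onto {0:a}
drop 2:a onto {1:f}
drop 3:c onto floor
drop 4:f onto {2:a}
drop 5:f onto {4:f}
drop 6:d onto {5:f}
drop 7:a onto {5:f}
drop 8:c onto {3:c}
drop 9:d onto {6:d}
drop 10:c onto {8:c}
ground layer = {0:a, 3:c}
drop-orders for the pieces not yet dropped (sum over which currently-grounded one goes next):
  1 to go: {7} 1  {9} 1  {10} 1
  2 to go: {6,9} 1  {7,9} 2  {7,10} 2  {8,10} 1  {9,10} 2
  3 to go: {3,8,10} 1  {6,7,9} 3  {6,9,10} 3  {7,8,10} 3  {7,9,10} 6  {8,9,10} 3
  4 to go: {3,7,8,10} 4  {3,8,9,10} 4  {5,6,7,9} 3  {6,7,9,10} 12  {6,8,9,10} 6  {7,8,9,10} 12
  5 to go: {3,6,8,9,10} 10  {3,7,8,9,10} 20  {4,5,6,7,9} 3  {5,6,7,9,10} 15  {6,7,8,9,10} 30
  6 to go: {2,4,5,6,7,9} 3  {3,6,7,8,9,10} 60  {4,5,6,7,9,10} 18  {5,6,7,8,9,10} 45
  7 to go: {1,2,4,5,6,7,9} 3  {2,4,5,6,7,9,10} 21  {3,5,6,7,8,9,10} 105  {4,5,6,7,8,9,10} 63
  8 to go: {0,1,2,4,5,6,7,9} 3  {1,2,4,5,6,7,9,10} 24  {2,4,5,6,7,8,9,10} 84  {3,4,5,6,7,8,9,10} 168
  9 to go: {0,1,2,4,5,6,7,9,10} 27  {1,2,4,5,6,7,8,9,10} 108  {2,3,4,5,6,7,8,9,10} 252
  if 0:a drops first: 360 orders
  if 3:c drops first: 135 orders
heap linearizations: 495

495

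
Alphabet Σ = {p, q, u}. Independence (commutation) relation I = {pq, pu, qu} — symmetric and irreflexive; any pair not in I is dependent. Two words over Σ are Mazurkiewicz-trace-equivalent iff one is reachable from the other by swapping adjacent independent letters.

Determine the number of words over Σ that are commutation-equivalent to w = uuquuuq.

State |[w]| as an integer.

21

drop 0:u onto floor
drop 1:u onto {0:u}
drop 2:q onto floor
drop 3:u onto {1:u}
drop 4:u onto {3:u}
drop 5:u onto {4:u}
drop 6:q onto {2:q}
ground layer = {0:u, 2:q}
drop-orders for the pieces not yet dropped (sum over which currently-grounded one goes next):
  1 to go: {5} 1  {6} 1
  2 to go: {2,6} 1  {4,5} 1  {5,6} 2
  3 to go: {2,5,6} 3  {3,4,5} 1  {4,5,6} 3
  4 to go: {1,3,4,5} 1  {2,4,5,6} 6  {3,4,5,6} 4
  5 to go: {0,1,3,4,5} 1  {1,3,4,5,6} 5  {2,3,4,5,6} 10
  if 0:u drops first: 15 orders
  if 2:q drops first: 6 orders
heap linearizations: 21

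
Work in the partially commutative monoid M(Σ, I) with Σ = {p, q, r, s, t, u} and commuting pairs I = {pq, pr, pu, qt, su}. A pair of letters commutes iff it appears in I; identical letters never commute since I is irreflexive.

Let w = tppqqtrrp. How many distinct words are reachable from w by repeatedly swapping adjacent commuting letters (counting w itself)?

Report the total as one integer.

piece 0:t — minimal
piece 1:p rests on {0:t}
piece 2:p rests on {1:p}
piece 3:q — minimal
piece 4:q rests on {3:q}
piece 5:t rests on {2:p}
piece 6:r rests on {4:q, 5:t}
piece 7:r rests on {6:r}
piece 8:p rests on {5:t}
minimal pieces: {0:t, 3:q}
ways to finish when only these pieces remain (= sum over removing one remaining piece with nothing left below it):
  1 left: {7}→1  {8}→1
  2 left: {6,7}→1  {7,8}→2
  3 left: {4,6,7}→1  {6,7,8}→3
  4 left: {3,4,6,7}→1  {4,6,7,8}→4  {5,6,7,8}→3
  5 left: {2,5,6,7,8}→3  {3,4,6,7,8}→5  {4,5,6,7,8}→7
  6 left: {1,2,5,6,7,8}→3  {2,4,5,6,7,8}→10  {3,4,5,6,7,8}→12
  7 left: {0,1,2,5,6,7,8}→3  {1,2,4,5,6,7,8}→13  {2,3,4,5,6,7,8}→22
  placing 0:t first → 35 extensions
  placing 3:q first → 16 extensions
total linear extensions = 51

51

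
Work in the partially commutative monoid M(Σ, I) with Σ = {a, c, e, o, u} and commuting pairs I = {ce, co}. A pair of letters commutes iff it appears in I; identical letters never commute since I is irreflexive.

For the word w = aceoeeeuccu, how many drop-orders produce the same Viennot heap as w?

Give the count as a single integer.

6

0(a) covers ∅
1(c) covers 0:a
2(e) covers 0:a
3(o) covers 2:e
4(e) covers 3:o
5(e) covers 4:e
6(e) covers 5:e
7(u) covers 1:c, 6:e
8(c) covers 7:u
9(c) covers 8:c
10(u) covers 9:c
floor of heap: 0:a
completions by unplaced set U, small U first (add the entries for U minus each lowest piece of U):
  |U|=1: {10}:1
  |U|=2: {9,10}:1
  |U|=3: {8,9,10}:1
  |U|=4: {7,8,9,10}:1
  |U|=5: {1,7,8,9,10}:1  {6,7,8,9,10}:1
  |U|=6: {1,6,7,8,9,10}:2  {5,6,7,8,9,10}:1
  |U|=7: {1,5,6,7,8,9,10}:3  {4,5,6,7,8,9,10}:1
  |U|=8: {1,4,5,6,7,8,9,10}:4  {3,4,5,6,7,8,9,10}:1
  |U|=9: {1,3,4,5,6,7,8,9,10}:5  {2,3,4,5,6,7,8,9,10}:1
  start at 0(a): 6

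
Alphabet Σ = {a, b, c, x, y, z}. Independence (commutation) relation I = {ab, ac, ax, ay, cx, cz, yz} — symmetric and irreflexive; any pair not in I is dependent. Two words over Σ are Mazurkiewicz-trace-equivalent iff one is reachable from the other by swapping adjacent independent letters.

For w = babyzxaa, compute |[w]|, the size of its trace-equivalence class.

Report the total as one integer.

30

piece 0:b — minimal
piece 1:a — minimal
piece 2:b rests on {0:b}
piece 3:y rests on {2:b}
piece 4:z rests on {1:a, 2:b}
piece 5:x rests on {3:y, 4:z}
piece 6:a rests on {4:z}
piece 7:a rests on {6:a}
minimal pieces: {0:b, 1:a}
ways to finish when only these pieces remain (= sum over removing one remaining piece with nothing left below it):
  1 left: {5}→1  {7}→1
  2 left: {3,5}→1  {5,7}→2  {6,7}→1
  3 left: {3,5,7}→3  {5,6,7}→3
  4 left: {3,5,6,7}→6  {4,5,6,7}→3
  5 left: {1,4,5,6,7}→3  {3,4,5,6,7}→9
  6 left: {1,3,4,5,6,7}→12  {2,3,4,5,6,7}→9
  placing 0:b first → 21 extensions
  placing 1:a first → 9 extensions
total linear extensions = 30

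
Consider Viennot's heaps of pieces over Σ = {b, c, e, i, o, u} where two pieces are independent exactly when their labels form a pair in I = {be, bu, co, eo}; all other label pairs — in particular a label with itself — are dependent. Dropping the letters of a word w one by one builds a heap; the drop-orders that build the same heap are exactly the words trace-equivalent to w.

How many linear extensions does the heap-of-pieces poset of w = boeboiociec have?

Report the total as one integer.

#0=b has no predecessor
#1=o depends on [0:b]
#2=e has no predecessor
#3=b depends on [1:o]
#4=o depends on [3:b]
#5=i depends on [2:e, 4:o]
#6=o depends on [5:i]
#7=c depends on [5:i]
#8=i depends on [6:o, 7:c]
#9=e depends on [8:i]
#10=c depends on [9:e]
sources: [0:b, 2:e]
N(rest) = Σ N(rest − s) over sources s of rest; N(one piece) = 1:
  size 1 → [10]=1
  size 2 → [9,10]=1
  size 3 → [8,9,10]=1
  size 4 → [6,8,9,10]=1  [7,8,9,10]=1
  size 5 → [6,7,8,9,10]=2
  size 6 → [5,6,7,8,9,10]=2
  size 7 → [2,5,6,7,8,9,10]=2  [4,5,6,7,8,9,10]=2
  size 8 → [2,4,5,6,7,8,9,10]=4  [3,4,5,6,7,8,9,10]=2
  size 9 → [1,3,4,5,6,7,8,9,10]=2  [2,3,4,5,6,7,8,9,10]=6
  first=0(b) contributes 8
  first=2(e) contributes 2
|[w]| = 10

10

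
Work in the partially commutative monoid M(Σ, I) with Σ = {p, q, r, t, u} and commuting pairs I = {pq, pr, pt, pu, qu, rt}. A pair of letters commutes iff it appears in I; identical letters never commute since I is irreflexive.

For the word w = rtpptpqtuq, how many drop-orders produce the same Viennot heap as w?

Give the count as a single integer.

720

#0=r has no predecessor
#1=t has no predecessor
#2=p has no predecessor
#3=p depends on [2:p]
#4=t depends on [1:t]
#5=p depends on [3:p]
#6=q depends on [0:r, 4:t]
#7=t depends on [6:q]
#8=u depends on [7:t]
#9=q depends on [7:t]
sources: [0:r, 1:t, 2:p]
N(rest) = Σ N(rest − s) over sources s of rest; N(one piece) = 1:
  size 1 → [5]=1  [8]=1  [9]=1
  size 2 → [3,5]=1  [5,8]=2  [5,9]=2  [8,9]=2
  size 3 → [2,3,5]=1  [3,5,8]=3  [3,5,9]=3  [5,8,9]=6  [7,8,9]=2
  size 4 → [2,3,5,8]=4  [2,3,5,9]=4  [3,5,8,9]=12  [5,7,8,9]=8  [6,7,8,9]=2
  size 5 → [0,6,7,8,9]=2  [2,3,5,8,9]=20  [3,5,7,8,9]=20  [4,6,7,8,9]=2  [5,6,7,8,9]=10
  size 6 → [0,4,6,7,8,9]=4  [0,5,6,7,8,9]=12  [1,4,6,7,8,9]=2  [2,3,5,7,8,9]=40  [3,5,6,7,8,9]=30  [4,5,6,7,8,9]=12
  size 7 → [0,1,4,6,7,8,9]=6  [0,3,5,6,7,8,9]=42  [0,4,5,6,7,8,9]=28  [1,4,5,6,7,8,9]=14  [2,3,5,6,7,8,9]=70  [3,4,5,6,7,8,9]=42
  size 8 → [0,1,4,5,6,7,8,9]=48  [0,2,3,5,6,7,8,9]=112  [0,3,4,5,6,7,8,9]=112  [1,3,4,5,6,7,8,9]=56  [2,3,4,5,6,7,8,9]=112
  first=0(r) contributes 168
  first=1(t) contributes 336
  first=2(p) contributes 216
|[w]| = 720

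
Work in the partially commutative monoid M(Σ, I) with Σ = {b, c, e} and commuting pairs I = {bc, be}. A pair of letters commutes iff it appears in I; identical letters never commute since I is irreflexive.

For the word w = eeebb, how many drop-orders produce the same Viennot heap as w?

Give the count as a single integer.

10

0(e) covers ∅
1(e) covers 0:e
2(e) covers 1:e
3(b) covers ∅
4(b) covers 3:b
floor of heap: 0:e, 3:b
completions by unplaced set U, small U first (add the entries for U minus each lowest piece of U):
  |U|=1: {2}:1  {4}:1
  |U|=2: {1,2}:1  {2,4}:2  {3,4}:1
  |U|=3: {0,1,2}:1  {1,2,4}:3  {2,3,4}:3
  start at 0(e): 6
  start at 3(b): 4
sum over floor = 10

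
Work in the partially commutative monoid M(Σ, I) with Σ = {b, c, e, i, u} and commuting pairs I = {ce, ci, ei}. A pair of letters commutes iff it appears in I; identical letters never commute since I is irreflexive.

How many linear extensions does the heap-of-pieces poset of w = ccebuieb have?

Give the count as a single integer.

6

#0=c has no predecessor
#1=c depends on [0:c]
#2=e has no predecessor
#3=b depends on [1:c, 2:e]
#4=u depends on [3:b]
#5=i depends on [4:u]
#6=e depends on [4:u]
#7=b depends on [5:i, 6:e]
sources: [0:c, 2:e]
N(rest) = Σ N(rest − s) over sources s of rest; N(one piece) = 1:
  size 1 → [7]=1
  size 2 → [5,7]=1  [6,7]=1
  size 3 → [5,6,7]=2
  size 4 → [4,5,6,7]=2
  size 5 → [3,4,5,6,7]=2
  size 6 → [1,3,4,5,6,7]=2  [2,3,4,5,6,7]=2
  first=0(c) contributes 4
  first=2(e) contributes 2
|[w]| = 6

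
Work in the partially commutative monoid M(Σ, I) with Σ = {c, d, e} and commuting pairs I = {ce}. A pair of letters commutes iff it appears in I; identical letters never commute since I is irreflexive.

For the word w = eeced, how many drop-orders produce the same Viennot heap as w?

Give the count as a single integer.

4

0(e) covers ∅
1(e) covers 0:e
2(c) covers ∅
3(e) covers 1:e
4(d) covers 2:c, 3:e
floor of heap: 0:e, 2:c
completions by unplaced set U, small U first (add the entries for U minus each lowest piece of U):
  |U|=1: {4}:1
  |U|=2: {2,4}:1  {3,4}:1
  |U|=3: {1,3,4}:1  {2,3,4}:2
  start at 0(e): 3
  start at 2(c): 1
sum over floor = 4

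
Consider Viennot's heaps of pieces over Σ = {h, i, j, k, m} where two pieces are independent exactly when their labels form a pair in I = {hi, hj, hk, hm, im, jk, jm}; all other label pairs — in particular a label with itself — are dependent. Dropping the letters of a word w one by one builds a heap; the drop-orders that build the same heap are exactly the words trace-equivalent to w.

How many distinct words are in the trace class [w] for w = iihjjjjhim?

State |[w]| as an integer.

360

0(i) covers ∅
1(i) covers 0:i
2(h) covers ∅
3(j) covers 1:i
4(j) covers 3:j
5(j) covers 4:j
6(j) covers 5:j
7(h) covers 2:h
8(i) covers 6:j
9(m) covers ∅
floor of heap: 0:i, 2:h, 9:m
completions by unplaced set U, small U first (add the entries for U minus each lowest piece of U):
  |U|=1: {7}:1  {8}:1  {9}:1
  |U|=2: {2,7}:1  {6,8}:1  {7,8}:2  {7,9}:2  {8,9}:2
  |U|=3: {2,7,8}:3  {2,7,9}:3  {5,6,8}:1  {6,7,8}:3  {6,8,9}:3  {7,8,9}:6
  |U|=4: {2,6,7,8}:6  {2,7,8,9}:12  {4,5,6,8}:1  {5,6,7,8}:4  {5,6,8,9}:4  {6,7,8,9}:12
  |U|=5: {2,5,6,7,8}:10  {2,6,7,8,9}:30  {3,4,5,6,8}:1  {4,5,6,7,8}:5  {4,5,6,8,9}:5  {5,6,7,8,9}:20
  |U|=6: {1,3,4,5,6,8}:1  {2,4,5,6,7,8}:15  {2,5,6,7,8,9}:60  {3,4,5,6,7,8}:6  {3,4,5,6,8,9}:6  {4,5,6,7,8,9}:30
  |U|=7: {0,1,3,4,5,6,8}:1  {1,3,4,5,6,7,8}:7  {1,3,4,5,6,8,9}:7  {2,3,4,5,6,7,8}:21  {2,4,5,6,7,8,9}:105  {3,4,5,6,7,8,9}:42
  |U|=8: {0,1,3,4,5,6,7,8}:8  {0,1,3,4,5,6,8,9}:8  {1,2,3,4,5,6,7,8}:28  {1,3,4,5,6,7,8,9}:56  {2,3,4,5,6,7,8,9}:168
  start at 0(i): 252
  start at 2(h): 72
  start at 9(m): 36
sum over floor = 360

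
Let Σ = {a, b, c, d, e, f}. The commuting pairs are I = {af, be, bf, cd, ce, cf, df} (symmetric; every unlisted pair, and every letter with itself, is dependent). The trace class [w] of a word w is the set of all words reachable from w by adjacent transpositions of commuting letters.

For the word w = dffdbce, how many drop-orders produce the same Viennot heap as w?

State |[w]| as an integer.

drop 0:d onto floor
drop 1:f onto floor
drop 2:f onto {1:f}
drop 3:d onto {0:d}
drop 4:b onto {3:d}
drop 5:c onto {4:b}
drop 6:e onto {2:f, 3:d}
ground layer = {0:d, 1:f}
drop-orders for the pieces not yet dropped (sum over which currently-grounded one goes next):
  1 to go: {5} 1  {6} 1
  2 to go: {2,6} 1  {4,5} 1  {5,6} 2
  3 to go: {1,2,6} 1  {2,5,6} 3  {4,5,6} 3
  4 to go: {1,2,5,6} 4  {2,4,5,6} 6  {3,4,5,6} 3
  5 to go: {0,3,4,5,6} 3  {1,2,4,5,6} 10  {2,3,4,5,6} 9
  if 0:d drops first: 19 orders
  if 1:f drops first: 12 orders
heap linearizations: 31

31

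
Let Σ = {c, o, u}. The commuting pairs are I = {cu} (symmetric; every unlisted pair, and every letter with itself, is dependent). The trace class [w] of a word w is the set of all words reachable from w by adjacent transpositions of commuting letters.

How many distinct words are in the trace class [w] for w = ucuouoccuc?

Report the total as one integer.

12

drop 0:u onto floor
drop 1:c onto floor
drop 2:u onto {0:u}
drop 3:o onto {1:c, 2:u}
drop 4:u onto {3:o}
drop 5:o onto {4:u}
drop 6:c onto {5:o}
drop 7:c onto {6:c}
drop 8:u onto {5:o}
drop 9:c onto {7:c}
ground layer = {0:u, 1:c}
drop-orders for the pieces not yet dropped (sum over which currently-grounded one goes next):
  1 to go: {8} 1  {9} 1
  2 to go: {7,9} 1  {8,9} 2
  3 to go: {6,7,9} 1  {7,8,9} 3
  4 to go: {6,7,8,9} 4
  5 to go: {5,6,7,8,9} 4
  6 to go: {4,5,6,7,8,9} 4
  7 to go: {3,4,5,6,7,8,9} 4
  8 to go: {1,3,4,5,6,7,8,9} 4  {2,3,4,5,6,7,8,9} 4
  if 0:u drops first: 8 orders
  if 1:c drops first: 4 orders
heap linearizations: 12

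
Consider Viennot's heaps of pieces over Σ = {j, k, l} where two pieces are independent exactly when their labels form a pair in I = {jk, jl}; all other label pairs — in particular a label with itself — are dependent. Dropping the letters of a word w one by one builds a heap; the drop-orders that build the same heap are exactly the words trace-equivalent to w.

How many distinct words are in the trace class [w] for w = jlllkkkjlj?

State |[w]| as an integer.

120

#0=j has no predecessor
#1=l has no predecessor
#2=l depends on [1:l]
#3=l depends on [2:l]
#4=k depends on [3:l]
#5=k depends on [4:k]
#6=k depends on [5:k]
#7=j depends on [0:j]
#8=l depends on [6:k]
#9=j depends on [7:j]
sources: [0:j, 1:l]
N(rest) = Σ N(rest − s) over sources s of rest; N(one piece) = 1:
  size 1 → [8]=1  [9]=1
  size 2 → [6,8]=1  [7,9]=1  [8,9]=2
  size 3 → [0,7,9]=1  [5,6,8]=1  [6,8,9]=3  [7,8,9]=3
  size 4 → [0,7,8,9]=4  [4,5,6,8]=1  [5,6,8,9]=4  [6,7,8,9]=6
  size 5 → [0,6,7,8,9]=10  [3,4,5,6,8]=1  [4,5,6,8,9]=5  [5,6,7,8,9]=10
  size 6 → [0,5,6,7,8,9]=20  [2,3,4,5,6,8]=1  [3,4,5,6,8,9]=6  [4,5,6,7,8,9]=15
  size 7 → [0,4,5,6,7,8,9]=35  [1,2,3,4,5,6,8]=1  [2,3,4,5,6,8,9]=7  [3,4,5,6,7,8,9]=21
  size 8 → [0,3,4,5,6,7,8,9]=56  [1,2,3,4,5,6,8,9]=8  [2,3,4,5,6,7,8,9]=28
  first=0(j) contributes 36
  first=1(l) contributes 84
|[w]| = 120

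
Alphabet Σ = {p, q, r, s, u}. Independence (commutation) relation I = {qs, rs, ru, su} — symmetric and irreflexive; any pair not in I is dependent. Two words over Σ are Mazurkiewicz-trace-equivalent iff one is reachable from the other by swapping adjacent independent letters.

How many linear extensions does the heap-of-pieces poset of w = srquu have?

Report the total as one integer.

0(s) covers ∅
1(r) covers ∅
2(q) covers 1:r
3(u) covers 2:q
4(u) covers 3:u
floor of heap: 0:s, 1:r
completions by unplaced set U, small U first (add the entries for U minus each lowest piece of U):
  |U|=1: {0}:1  {4}:1
  |U|=2: {0,4}:2  {3,4}:1
  |U|=3: {0,3,4}:3  {2,3,4}:1
  start at 0(s): 1
  start at 1(r): 4
sum over floor = 5

5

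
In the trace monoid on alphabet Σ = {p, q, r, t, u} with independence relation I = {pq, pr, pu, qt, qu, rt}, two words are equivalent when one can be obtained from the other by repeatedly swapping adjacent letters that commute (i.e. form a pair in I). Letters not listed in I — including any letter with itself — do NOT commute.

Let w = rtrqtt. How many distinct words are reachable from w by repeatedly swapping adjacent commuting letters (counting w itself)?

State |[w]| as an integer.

piece 0:r — minimal
piece 1:t — minimal
piece 2:r rests on {0:r}
piece 3:q rests on {2:r}
piece 4:t rests on {1:t}
piece 5:t rests on {4:t}
minimal pieces: {0:r, 1:t}
ways to finish when only these pieces remain (= sum over removing one remaining piece with nothing left below it):
  1 left: {3}→1  {5}→1
  2 left: {2,3}→1  {3,5}→2  {4,5}→1
  3 left: {0,2,3}→1  {1,4,5}→1  {2,3,5}→3  {3,4,5}→3
  4 left: {0,2,3,5}→4  {1,3,4,5}→4  {2,3,4,5}→6
  placing 0:r first → 10 extensions
  placing 1:t first → 10 extensions
total linear extensions = 20

20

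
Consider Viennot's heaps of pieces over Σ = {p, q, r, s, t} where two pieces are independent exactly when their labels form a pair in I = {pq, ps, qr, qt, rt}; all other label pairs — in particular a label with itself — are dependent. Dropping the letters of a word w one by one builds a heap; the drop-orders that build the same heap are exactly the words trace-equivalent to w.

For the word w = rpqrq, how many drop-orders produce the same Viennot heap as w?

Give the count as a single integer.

0(r) covers ∅
1(p) covers 0:r
2(q) covers ∅
3(r) covers 1:p
4(q) covers 2:q
floor of heap: 0:r, 2:q
completions by unplaced set U, small U first (add the entries for U minus each lowest piece of U):
  |U|=1: {3}:1  {4}:1
  |U|=2: {1,3}:1  {2,4}:1  {3,4}:2
  |U|=3: {0,1,3}:1  {1,3,4}:3  {2,3,4}:3
  start at 0(r): 6
  start at 2(q): 4
sum over floor = 10

10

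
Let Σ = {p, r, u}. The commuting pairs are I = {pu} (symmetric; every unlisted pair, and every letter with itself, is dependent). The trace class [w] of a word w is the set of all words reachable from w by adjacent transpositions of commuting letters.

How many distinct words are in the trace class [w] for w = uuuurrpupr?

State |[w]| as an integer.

3

#0=u has no predecessor
#1=u depends on [0:u]
#2=u depends on [1:u]
#3=u depends on [2:u]
#4=r depends on [3:u]
#5=r depends on [4:r]
#6=p depends on [5:r]
#7=u depends on [5:r]
#8=p depends on [6:p]
#9=r depends on [7:u, 8:p]
sources: [0:u]
N(rest) = Σ N(rest − s) over sources s of rest; N(one piece) = 1:
  size 1 → [9]=1
  size 2 → [7,9]=1  [8,9]=1
  size 3 → [6,8,9]=1  [7,8,9]=2
  size 4 → [6,7,8,9]=3
  size 5 → [5,6,7,8,9]=3
  size 6 → [4,5,6,7,8,9]=3
  size 7 → [3,4,5,6,7,8,9]=3
  size 8 → [2,3,4,5,6,7,8,9]=3
  first=0(u) contributes 3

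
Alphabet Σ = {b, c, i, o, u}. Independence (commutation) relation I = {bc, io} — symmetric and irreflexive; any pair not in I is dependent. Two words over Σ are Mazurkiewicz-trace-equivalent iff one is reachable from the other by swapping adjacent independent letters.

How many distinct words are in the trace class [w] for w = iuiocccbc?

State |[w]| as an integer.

drop 0:i onto floor
drop 1:u onto {0:i}
drop 2:i onto {1:u}
drop 3:o onto {1:u}
drop 4:c onto {2:i, 3:o}
drop 5:c onto {4:c}
drop 6:c onto {5:c}
drop 7:b onto {2:i, 3:o}
drop 8:c onto {6:c}
ground layer = {0:i}
drop-orders for the pieces not yet dropped (sum over which currently-grounded one goes next):
  1 to go: {7} 1  {8} 1
  2 to go: {6,8} 1  {7,8} 2
  3 to go: {5,6,8} 1  {6,7,8} 3
  4 to go: {4,5,6,8} 1  {5,6,7,8} 4
  5 to go: {4,5,6,7,8} 5
  6 to go: {2,4,5,6,7,8} 5  {3,4,5,6,7,8} 5
  7 to go: {2,3,4,5,6,7,8} 10
  if 0:i drops first: 10 orders

10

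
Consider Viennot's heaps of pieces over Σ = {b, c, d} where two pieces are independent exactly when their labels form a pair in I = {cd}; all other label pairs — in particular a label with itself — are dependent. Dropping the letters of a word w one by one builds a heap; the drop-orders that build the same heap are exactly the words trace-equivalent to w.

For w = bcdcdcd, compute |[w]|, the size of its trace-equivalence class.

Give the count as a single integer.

20

0(b) covers ∅
1(c) covers 0:b
2(d) covers 0:b
3(c) covers 1:c
4(d) covers 2:d
5(c) covers 3:c
6(d) covers 4:d
floor of heap: 0:b
completions by unplaced set U, small U first (add the entries for U minus each lowest piece of U):
  |U|=1: {5}:1  {6}:1
  |U|=2: {3,5}:1  {4,6}:1  {5,6}:2
  |U|=3: {1,3,5}:1  {2,4,6}:1  {3,5,6}:3  {4,5,6}:3
  |U|=4: {1,3,5,6}:4  {2,4,5,6}:4  {3,4,5,6}:6
  |U|=5: {1,3,4,5,6}:10  {2,3,4,5,6}:10
  start at 0(b): 20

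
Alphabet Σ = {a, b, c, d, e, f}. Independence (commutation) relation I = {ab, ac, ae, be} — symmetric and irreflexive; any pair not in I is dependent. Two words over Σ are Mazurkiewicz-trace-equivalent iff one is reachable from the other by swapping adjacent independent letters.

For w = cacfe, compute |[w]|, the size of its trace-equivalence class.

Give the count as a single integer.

piece 0:c — minimal
piece 1:a — minimal
piece 2:c rests on {0:c}
piece 3:f rests on {1:a, 2:c}
piece 4:e rests on {3:f}
minimal pieces: {0:c, 1:a}
ways to finish when only these pieces remain (= sum over removing one remaining piece with nothing left below it):
  1 left: {4}→1
  2 left: {3,4}→1
  3 left: {1,3,4}→1  {2,3,4}→1
  placing 0:c first → 2 extensions
  placing 1:a first → 1 extensions
total linear extensions = 3

3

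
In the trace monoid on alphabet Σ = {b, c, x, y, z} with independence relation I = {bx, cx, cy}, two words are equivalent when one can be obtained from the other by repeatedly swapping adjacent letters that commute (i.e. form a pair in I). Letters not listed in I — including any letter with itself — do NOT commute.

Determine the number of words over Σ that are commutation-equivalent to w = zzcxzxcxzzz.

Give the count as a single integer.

0(z) covers ∅
1(z) covers 0:z
2(c) covers 1:z
3(x) covers 1:z
4(z) covers 2:c, 3:x
5(x) covers 4:z
6(c) covers 4:z
7(x) covers 5:x
8(z) covers 6:c, 7:x
9(z) covers 8:z
10(z) covers 9:z
floor of heap: 0:z
completions by unplaced set U, small U first (add the entries for U minus each lowest piece of U):
  |U|=1: {10}:1
  |U|=2: {9,10}:1
  |U|=3: {8,9,10}:1
  |U|=4: {6,8,9,10}:1  {7,8,9,10}:1
  |U|=5: {5,7,8,9,10}:1  {6,7,8,9,10}:2
  |U|=6: {5,6,7,8,9,10}:3
  |U|=7: {4,5,6,7,8,9,10}:3
  |U|=8: {2,4,5,6,7,8,9,10}:3  {3,4,5,6,7,8,9,10}:3
  |U|=9: {2,3,4,5,6,7,8,9,10}:6
  start at 0(z): 6

6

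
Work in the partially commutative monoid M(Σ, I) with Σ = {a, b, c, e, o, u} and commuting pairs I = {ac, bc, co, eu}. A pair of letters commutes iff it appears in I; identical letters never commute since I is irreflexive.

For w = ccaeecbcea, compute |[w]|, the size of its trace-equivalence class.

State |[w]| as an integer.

#0=c has no predecessor
#1=c depends on [0:c]
#2=a has no predecessor
#3=e depends on [1:c, 2:a]
#4=e depends on [3:e]
#5=c depends on [4:e]
#6=b depends on [4:e]
#7=c depends on [5:c]
#8=e depends on [6:b, 7:c]
#9=a depends on [8:e]
sources: [0:c, 2:a]
N(rest) = Σ N(rest − s) over sources s of rest; N(one piece) = 1:
  size 1 → [9]=1
  size 2 → [8,9]=1
  size 3 → [6,8,9]=1  [7,8,9]=1
  size 4 → [5,7,8,9]=1  [6,7,8,9]=2
  size 5 → [5,6,7,8,9]=3
  size 6 → [4,5,6,7,8,9]=3
  size 7 → [3,4,5,6,7,8,9]=3
  size 8 → [1,3,4,5,6,7,8,9]=3  [2,3,4,5,6,7,8,9]=3
  first=0(c) contributes 6
  first=2(a) contributes 3
|[w]| = 9

9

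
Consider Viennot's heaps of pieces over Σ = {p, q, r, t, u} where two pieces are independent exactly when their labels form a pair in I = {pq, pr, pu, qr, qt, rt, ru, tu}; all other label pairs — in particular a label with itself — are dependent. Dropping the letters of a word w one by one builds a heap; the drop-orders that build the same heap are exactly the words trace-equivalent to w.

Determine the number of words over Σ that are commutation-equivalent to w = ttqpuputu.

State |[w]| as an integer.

126

drop 0:t onto floor
drop 1:t onto {0:t}
drop 2:q onto floor
drop 3:p onto {1:t}
drop 4:u onto {2:q}
drop 5:p onto {3:p}
drop 6:u onto {4:u}
drop 7:t onto {5:p}
drop 8:u onto {6:u}
ground layer = {0:t, 2:q}
drop-orders for the pieces not yet dropped (sum over which currently-grounded one goes next):
  1 to go: {7} 1  {8} 1
  2 to go: {5,7} 1  {6,8} 1  {7,8} 2
  3 to go: {3,5,7} 1  {4,6,8} 1  {5,7,8} 3  {6,7,8} 3
  4 to go: {1,3,5,7} 1  {2,4,6,8} 1  {3,5,7,8} 4  {4,6,7,8} 4  {5,6,7,8} 6
  5 to go: {0,1,3,5,7} 1  {1,3,5,7,8} 5  {2,4,6,7,8} 5  {3,5,6,7,8} 10  {4,5,6,7,8} 10
  6 to go: {0,1,3,5,7,8} 6  {1,3,5,6,7,8} 15  {2,4,5,6,7,8} 15  {3,4,5,6,7,8} 20
  7 to go: {0,1,3,5,6,7,8} 21  {1,3,4,5,6,7,8} 35  {2,3,4,5,6,7,8} 35
  if 0:t drops first: 70 orders
  if 2:q drops first: 56 orders
heap linearizations: 126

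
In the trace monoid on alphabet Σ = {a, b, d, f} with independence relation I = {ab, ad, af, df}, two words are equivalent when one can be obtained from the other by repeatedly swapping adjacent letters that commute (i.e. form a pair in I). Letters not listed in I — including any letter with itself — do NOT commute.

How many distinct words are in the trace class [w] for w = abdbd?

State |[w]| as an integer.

5

#0=a has no predecessor
#1=b has no predecessor
#2=d depends on [1:b]
#3=b depends on [2:d]
#4=d depends on [3:b]
sources: [0:a, 1:b]
N(rest) = Σ N(rest − s) over sources s of rest; N(one piece) = 1:
  size 1 → [0]=1  [4]=1
  size 2 → [0,4]=2  [3,4]=1
  size 3 → [0,3,4]=3  [2,3,4]=1
  first=0(a) contributes 1
  first=1(b) contributes 4
|[w]| = 5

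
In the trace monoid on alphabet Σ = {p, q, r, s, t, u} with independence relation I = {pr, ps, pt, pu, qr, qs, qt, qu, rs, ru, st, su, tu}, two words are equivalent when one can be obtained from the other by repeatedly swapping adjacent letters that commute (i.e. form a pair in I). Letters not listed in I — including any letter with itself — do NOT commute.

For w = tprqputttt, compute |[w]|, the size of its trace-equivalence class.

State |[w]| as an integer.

#0=t has no predecessor
#1=p has no predecessor
#2=r depends on [0:t]
#3=q depends on [1:p]
#4=p depends on [3:q]
#5=u has no predecessor
#6=t depends on [2:r]
#7=t depends on [6:t]
#8=t depends on [7:t]
#9=t depends on [8:t]
sources: [0:t, 1:p, 5:u]
N(rest) = Σ N(rest − s) over sources s of rest; N(one piece) = 1:
  size 1 → [4]=1  [5]=1  [9]=1
  size 2 → [3,4]=1  [4,5]=2  [4,9]=2  [5,9]=2  [8,9]=1
  size 3 → [1,3,4]=1  [3,4,5]=3  [3,4,9]=3  [4,5,9]=6  [4,8,9]=3  [5,8,9]=3  [7,8,9]=1
  size 4 → [1,3,4,5]=4  [1,3,4,9]=4  [3,4,5,9]=12  [3,4,8,9]=6  [4,5,8,9]=12  [4,7,8,9]=4  [5,7,8,9]=4  [6,7,8,9]=1
  size 5 → [1,3,4,5,9]=20  [1,3,4,8,9]=10  [2,6,7,8,9]=1  [3,4,5,8,9]=30  [3,4,7,8,9]=10  [4,5,7,8,9]=20  [4,6,7,8,9]=5  [5,6,7,8,9]=5
  size 6 → [0,2,6,7,8,9]=1  [1,3,4,5,8,9]=60  [1,3,4,7,8,9]=20  [2,4,6,7,8,9]=6  [2,5,6,7,8,9]=6  [3,4,5,7,8,9]=60  [3,4,6,7,8,9]=15  [4,5,6,7,8,9]=30
  size 7 → [0,2,4,6,7,8,9]=7  [0,2,5,6,7,8,9]=7  [1,3,4,5,7,8,9]=140  [1,3,4,6,7,8,9]=35  [2,3,4,6,7,8,9]=21  [2,4,5,6,7,8,9]=42  [3,4,5,6,7,8,9]=105
  size 8 → [0,2,3,4,6,7,8,9]=28  [0,2,4,5,6,7,8,9]=56  [1,2,3,4,6,7,8,9]=56  [1,3,4,5,6,7,8,9]=280  [2,3,4,5,6,7,8,9]=168
  first=0(t) contributes 504
  first=1(p) contributes 252
  first=5(u) contributes 84
|[w]| = 840

840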